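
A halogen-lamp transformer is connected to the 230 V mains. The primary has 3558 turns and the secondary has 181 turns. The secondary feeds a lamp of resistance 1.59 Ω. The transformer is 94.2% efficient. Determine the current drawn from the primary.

I_p ≈ 0.397 A

V_s = 230 × 181/3558 = 11.700 V.
I_s = V_s/R = 11.700/1.59 = 7.3587 A.
P_out = V_s I_s = 11.700 × 7.3587 = 86.100 W.
P_in = P_out/η = 86.100/0.942 = 91.401 W.
I_p = P_in/V_p = 91.401/230 = 0.397 A.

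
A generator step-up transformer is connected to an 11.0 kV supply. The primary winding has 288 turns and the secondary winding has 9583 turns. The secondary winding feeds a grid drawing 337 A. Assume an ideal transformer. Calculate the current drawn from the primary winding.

For an ideal transformer I_p N_p = I_s N_s, so I_p = 337 × 9583/288 = 11200 A.

I_p ≈ 11200 A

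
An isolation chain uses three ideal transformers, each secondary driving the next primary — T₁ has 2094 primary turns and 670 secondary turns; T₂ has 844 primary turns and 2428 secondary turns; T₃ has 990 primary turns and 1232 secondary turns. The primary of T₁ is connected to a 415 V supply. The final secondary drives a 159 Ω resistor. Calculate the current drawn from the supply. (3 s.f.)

Secondary of T₁: V = 415.00 × 670/2094 = 132.78 V.
Secondary of T₂: V = 132.78 × 2428/844 = 381.99 V.
Secondary of T₃: V = 381.99 × 1232/990 = 475.37 V.
I_load = 475.37/159 = 2.9897 A, so P_out = 475.37 × 2.9897 = 1421.2 W.
All ideal ⇒ P_in = P_out, so I_supply = 1421.2/415 = 3.42 A.

I_supply ≈ 3.42 A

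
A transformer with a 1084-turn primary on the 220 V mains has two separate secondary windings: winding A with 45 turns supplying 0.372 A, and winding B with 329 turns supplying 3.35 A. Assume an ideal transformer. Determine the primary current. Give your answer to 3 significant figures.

V_A = 220 × 45/1084 = 9.1328 V; V_B = 220 × 329/1084 = 66.771 V.
P_out = V_A I_A + V_B I_B = 9.1328×0.372 + 66.771×3.35 = 3.3974 + 223.68 = 227.08 W.
Ideal ⇒ P_in = P_out, so I_p = P_out/V_p = 227.08/220 = 1.03 A.

I_p ≈ 1.03 A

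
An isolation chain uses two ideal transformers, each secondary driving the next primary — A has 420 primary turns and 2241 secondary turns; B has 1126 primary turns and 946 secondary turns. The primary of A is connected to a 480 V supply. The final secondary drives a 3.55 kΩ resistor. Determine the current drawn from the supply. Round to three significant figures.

I_supply ≈ 2.72 A

After A: V = 480.00 × 2241/420 = 2561.1 V.
After B: V = 2561.1 × 946/1126 = 2151.7 V.
I_load = 2151.7/3550 = 0.60612 A, so P_out = 2151.7 × 0.60612 = 1304.2 W.
All ideal ⇒ P_in = P_out, so I_supply = 1304.2/480 = 2.72 A.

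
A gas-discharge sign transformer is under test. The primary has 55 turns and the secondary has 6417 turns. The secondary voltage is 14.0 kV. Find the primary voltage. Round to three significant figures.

V_p/V_s = N_p/N_s, so V_p = 14000 × 55/6417 = 120 V.

V_p ≈ 120 V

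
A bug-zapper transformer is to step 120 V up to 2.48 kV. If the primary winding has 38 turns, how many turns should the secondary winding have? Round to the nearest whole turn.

N_s = 785 turns

N_s/N_p = V_s/V_p, so N_s = 38 × 2480/120 = 785.3 ≈ 785 turns.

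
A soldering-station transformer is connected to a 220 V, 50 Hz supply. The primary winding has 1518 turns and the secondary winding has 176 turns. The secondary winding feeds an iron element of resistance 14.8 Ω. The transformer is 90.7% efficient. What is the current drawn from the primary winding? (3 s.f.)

I_p ≈ 0.220 A

V_s = 220 × 176/1518 = 25.507 V.
I_s = V_s/R = 25.507/14.8 = 1.7235 A.
P_out = V_s I_s = 25.507 × 1.7235 = 43.961 W.
P_in = P_out/η = 43.961/0.907 = 48.468 W.
I_p = P_in/V_p = 48.468/220 = 0.220 A.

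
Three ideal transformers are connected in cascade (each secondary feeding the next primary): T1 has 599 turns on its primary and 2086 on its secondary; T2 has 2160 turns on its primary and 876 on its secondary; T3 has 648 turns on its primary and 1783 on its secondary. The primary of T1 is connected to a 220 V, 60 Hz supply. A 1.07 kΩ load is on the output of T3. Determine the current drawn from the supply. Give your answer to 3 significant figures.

Secondary of T1: V = 220.00 × 2086/599 = 766.14 V.
Secondary of T2: V = 766.14 × 876/2160 = 310.71 V.
Secondary of T3: V = 310.71 × 1783/648 = 854.94 V.
I_load = 854.94/1070 = 0.79901 A, so P_out = 854.94 × 0.79901 = 683.11 W.
All ideal ⇒ P_in = P_out, so I_supply = 683.11/220 = 3.11 A.

I_supply ≈ 3.11 A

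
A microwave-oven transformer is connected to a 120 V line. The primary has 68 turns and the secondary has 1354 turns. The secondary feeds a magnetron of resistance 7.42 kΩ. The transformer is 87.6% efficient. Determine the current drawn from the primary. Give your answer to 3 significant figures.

I_p ≈ 7.32 A

V_s = 120 × 1354/68 = 2389.4 V.
I_s = V_s/R = 2389.4/7420 = 0.32202 A.
P_out = V_s I_s = 2389.4 × 0.32202 = 769.45 W.
P_in = P_out/η = 769.45/0.876 = 878.36 W.
I_p = P_in/V_p = 878.36/120 = 7.32 A.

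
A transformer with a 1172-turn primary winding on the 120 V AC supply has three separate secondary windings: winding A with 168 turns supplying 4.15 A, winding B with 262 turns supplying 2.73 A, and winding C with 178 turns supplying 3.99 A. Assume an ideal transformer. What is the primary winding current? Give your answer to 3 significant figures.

I_p ≈ 1.81 A

V_A = 120 × 168/1172 = 17.201 V; V_B = 120 × 262/1172 = 26.826 V; V_C = 120 × 178/1172 = 18.225 V.
P_out = V_A I_A + V_B I_B + V_C I_C = 17.201×4.15 + 26.826×2.73 + 18.225×3.99 = 71.386 + 73.235 + 72.719 = 217.34 W.
Ideal ⇒ P_in = P_out, so I_p = P_out/V_p = 217.34/120 = 1.81 A.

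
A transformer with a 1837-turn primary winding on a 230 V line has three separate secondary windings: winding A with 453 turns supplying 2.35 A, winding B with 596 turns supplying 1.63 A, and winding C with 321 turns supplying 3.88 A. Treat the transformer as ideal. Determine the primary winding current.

I_p ≈ 1.79 A

V_A = 230 × 453/1837 = 56.717 V; V_B = 230 × 596/1837 = 74.622 V; V_C = 230 × 321/1837 = 40.191 V.
P_out = V_A I_A + V_B I_B + V_C I_C = 56.717×2.35 + 74.622×1.63 + 40.191×3.88 = 133.29 + 121.63 + 155.94 = 410.86 W.
Ideal ⇒ P_in = P_out, so I_p = P_out/V_p = 410.86/230 = 1.79 A.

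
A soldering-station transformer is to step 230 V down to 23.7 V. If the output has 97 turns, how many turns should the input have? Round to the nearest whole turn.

N_in = 941 turns

N_in/N_out = V_in/V_out, so N_in = 97 × 230/23.7 = 941.4 ≈ 941 turns.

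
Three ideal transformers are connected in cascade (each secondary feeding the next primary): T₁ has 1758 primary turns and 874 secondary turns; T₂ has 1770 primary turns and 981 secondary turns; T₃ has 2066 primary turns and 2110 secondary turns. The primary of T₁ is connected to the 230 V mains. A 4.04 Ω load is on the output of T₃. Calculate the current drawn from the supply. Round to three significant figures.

I_supply ≈ 4.51 A

Secondary of T₁: V = 230.00 × 874/1758 = 114.35 V.
Secondary of T₂: V = 114.35 × 981/1770 = 63.375 V.
Secondary of T₃: V = 63.375 × 2110/2066 = 64.724 V.
I_load = 64.724/4.04 = 16.021 A, so P_out = 64.724 × 16.021 = 1036.9 W.
All ideal ⇒ P_in = P_out, so I_supply = 1036.9/230 = 4.51 A.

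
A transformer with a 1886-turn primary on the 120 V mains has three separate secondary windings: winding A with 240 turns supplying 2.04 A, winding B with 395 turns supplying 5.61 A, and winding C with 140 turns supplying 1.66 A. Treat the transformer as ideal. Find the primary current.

I_p ≈ 1.56 A

V_A = 120 × 240/1886 = 15.270 V; V_B = 120 × 395/1886 = 25.133 V; V_C = 120 × 140/1886 = 8.9077 V.
P_out = V_A I_A + V_B I_B + V_C I_C = 15.270×2.04 + 25.133×5.61 + 8.9077×1.66 = 31.152 + 140.99 + 14.787 = 186.93 W.
Ideal ⇒ P_in = P_out, so I_p = P_out/V_p = 186.93/120 = 1.56 A.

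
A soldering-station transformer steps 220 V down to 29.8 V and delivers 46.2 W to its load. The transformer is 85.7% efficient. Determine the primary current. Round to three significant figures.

P_in = P_out/η = 46.2/0.857 = 53.909 W.
I_p = P_in/V_p = 53.909/220 = 0.245 A.

I_p ≈ 0.245 A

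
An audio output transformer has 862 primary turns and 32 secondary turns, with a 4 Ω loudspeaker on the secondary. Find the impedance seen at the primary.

Z_p = (N_p/N_s)² × Z_s = (862/32)² × 4 = 2900 Ω.

Z_p ≈ 2900 Ω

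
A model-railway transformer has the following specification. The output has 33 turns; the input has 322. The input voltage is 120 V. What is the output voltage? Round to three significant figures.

V_out ≈ 12.3 V

V_out/V_in = N_out/N_in, so V_out = 120 × 33/322 = 12.3 V.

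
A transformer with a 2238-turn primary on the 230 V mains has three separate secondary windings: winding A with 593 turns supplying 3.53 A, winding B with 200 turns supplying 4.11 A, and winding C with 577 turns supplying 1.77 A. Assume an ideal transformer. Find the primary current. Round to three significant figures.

I_p ≈ 1.76 A

V_A = 230 × 593/2238 = 60.943 V; V_B = 230 × 200/2238 = 20.554 V; V_C = 230 × 577/2238 = 59.298 V.
P_out = V_A I_A + V_B I_B + V_C I_C = 60.943×3.53 + 20.554×4.11 + 59.298×1.77 = 215.13 + 84.477 + 104.96 = 404.56 W.
Ideal ⇒ P_in = P_out, so I_p = P_out/V_p = 404.56/230 = 1.76 A.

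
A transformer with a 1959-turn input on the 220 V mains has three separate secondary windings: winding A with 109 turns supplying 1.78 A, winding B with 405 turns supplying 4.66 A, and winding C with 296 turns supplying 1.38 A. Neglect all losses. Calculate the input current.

V_A = 220 × 109/1959 = 12.241 V; V_B = 220 × 405/1959 = 45.482 V; V_C = 220 × 296/1959 = 33.241 V.
P_out = V_A I_A + V_B I_B + V_C I_C = 12.241×1.78 + 45.482×4.66 + 33.241×1.38 = 21.789 + 211.95 + 45.873 = 279.61 W.
Ideal ⇒ P_in = P_out, so I_in = P_out/V_in = 279.61/220 = 1.27 A.

I_in ≈ 1.27 A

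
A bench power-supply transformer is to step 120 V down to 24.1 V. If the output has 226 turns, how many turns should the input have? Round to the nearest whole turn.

N_in/N_out = V_in/V_out, so N_in = 226 × 120/24.1 = 1125.3 ≈ 1125 turns.

N_in = 1125 turns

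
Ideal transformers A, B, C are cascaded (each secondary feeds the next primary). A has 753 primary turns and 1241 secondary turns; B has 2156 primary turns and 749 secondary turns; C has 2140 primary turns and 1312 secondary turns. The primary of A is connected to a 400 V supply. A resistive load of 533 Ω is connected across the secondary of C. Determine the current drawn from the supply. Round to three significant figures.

After A: V = 400.00 × 1241/753 = 659.23 V.
After B: V = 659.23 × 749/2156 = 229.02 V.
After C: V = 229.02 × 1312/2140 = 140.41 V.
I_load = 140.41/533 = 0.26343 A, so P_out = 140.41 × 0.26343 = 36.987 W.
All ideal ⇒ P_in = P_out, so I_supply = 36.987/400 = 0.0925 A.

I_supply ≈ 0.0925 A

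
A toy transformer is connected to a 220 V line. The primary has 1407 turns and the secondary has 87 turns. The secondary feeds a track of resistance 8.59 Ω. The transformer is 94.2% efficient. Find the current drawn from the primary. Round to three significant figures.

I_p ≈ 0.104 A

V_s = 220 × 87/1407 = 13.603 V.
I_s = V_s/R = 13.603/8.59 = 1.5836 A.
P_out = V_s I_s = 13.603 × 1.5836 = 21.543 W.
P_in = P_out/η = 21.543/0.942 = 22.869 W.
I_p = P_in/V_p = 22.869/220 = 0.104 A.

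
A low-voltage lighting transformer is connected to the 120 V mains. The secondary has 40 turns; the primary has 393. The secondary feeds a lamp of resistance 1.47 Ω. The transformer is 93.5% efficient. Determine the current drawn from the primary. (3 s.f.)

I_p ≈ 0.904 A

V_s = 120 × 40/393 = 12.214 V.
I_s = V_s/R = 12.214/1.47 = 8.3087 A.
P_out = V_s I_s = 12.214 × 8.3087 = 101.48 W.
P_in = P_out/η = 101.48/0.935 = 108.53 W.
I_p = P_in/V_p = 108.53/120 = 0.904 A.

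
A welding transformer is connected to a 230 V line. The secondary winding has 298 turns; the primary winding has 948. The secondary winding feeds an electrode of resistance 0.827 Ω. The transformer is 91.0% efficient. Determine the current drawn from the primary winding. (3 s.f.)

I_p ≈ 30.2 A

V_s = 230 × 298/948 = 72.300 V.
I_s = V_s/R = 72.300/0.827 = 87.424 A.
P_out = V_s I_s = 72.300 × 87.424 = 6320.7 W.
P_in = P_out/η = 6320.7/0.910 = 6945.8 W.
I_p = P_in/V_p = 6945.8/230 = 30.2 A.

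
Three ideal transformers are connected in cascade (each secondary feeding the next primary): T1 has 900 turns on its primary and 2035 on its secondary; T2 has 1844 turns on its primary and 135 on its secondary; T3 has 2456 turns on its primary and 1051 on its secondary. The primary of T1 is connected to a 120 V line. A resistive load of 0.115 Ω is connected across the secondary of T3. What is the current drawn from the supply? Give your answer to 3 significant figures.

Secondary of T1: V = 120.00 × 2035/900 = 271.33 V.
Secondary of T2: V = 271.33 × 135/1844 = 19.864 V.
Secondary of T3: V = 19.864 × 1051/2456 = 8.5006 V.
I_load = 8.5006/0.115 = 73.918 A, so P_out = 8.5006 × 73.918 = 628.35 W.
All ideal ⇒ P_in = P_out, so I_supply = 628.35/120 = 5.24 A.

I_supply ≈ 5.24 A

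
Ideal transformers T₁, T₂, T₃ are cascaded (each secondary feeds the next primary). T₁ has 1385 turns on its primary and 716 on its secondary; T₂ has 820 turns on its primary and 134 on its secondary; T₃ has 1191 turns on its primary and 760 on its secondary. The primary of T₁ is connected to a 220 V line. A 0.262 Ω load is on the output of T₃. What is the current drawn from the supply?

After T₁: V = 220.00 × 716/1385 = 113.73 V.
After T₂: V = 113.73 × 134/820 = 18.586 V.
After T₃: V = 18.586 × 760/1191 = 11.860 V.
I_load = 11.860/0.262 = 45.267 A, so P_out = 11.860 × 45.267 = 536.85 W.
All ideal ⇒ P_in = P_out, so I_supply = 536.85/220 = 2.44 A.

I_supply ≈ 2.44 A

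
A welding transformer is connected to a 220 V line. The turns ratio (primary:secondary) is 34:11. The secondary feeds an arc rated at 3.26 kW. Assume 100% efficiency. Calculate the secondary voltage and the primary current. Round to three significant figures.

V_s = V_p × N_s/N_p = 220 × 11/34 = 71.176 V.
I_s = P/V_s = 3260/71.176 = 45.802 A.
I_p = I_s × N_s/N_p = 45.802 × 11/34 = 14.8 A.

V_s ≈ 71.2 V, I_p ≈ 14.8 A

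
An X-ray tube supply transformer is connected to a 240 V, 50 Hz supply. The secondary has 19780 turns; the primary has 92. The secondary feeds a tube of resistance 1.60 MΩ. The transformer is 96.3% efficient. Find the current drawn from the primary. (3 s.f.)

I_p ≈ 7.20 A

V_s = 240 × 19780/92 = 51600 V.
I_s = V_s/R = 51600/(1.60×10^6) = 0.032250 A.
P_out = V_s I_s = 51600 × 0.032250 = 1664.1 W.
P_in = P_out/η = 1664.1/0.963 = 1728.0 W.
I_p = P_in/V_p = 1728.0/240 = 7.20 A.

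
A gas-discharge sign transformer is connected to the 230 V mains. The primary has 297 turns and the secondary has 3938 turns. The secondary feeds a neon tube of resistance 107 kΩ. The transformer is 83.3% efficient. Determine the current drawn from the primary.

V_s = 230 × 3938/297 = 3049.6 V.
I_s = V_s/R = 3049.6/107000 = 0.028501 A.
P_out = V_s I_s = 3049.6 × 0.028501 = 86.918 W.
P_in = P_out/η = 86.918/0.833 = 104.34 W.
I_p = P_in/V_p = 104.34/230 = 0.454 A.

I_p ≈ 0.454 A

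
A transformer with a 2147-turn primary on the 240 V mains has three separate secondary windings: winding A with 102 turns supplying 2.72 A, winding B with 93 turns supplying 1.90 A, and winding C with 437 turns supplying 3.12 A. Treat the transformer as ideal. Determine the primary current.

V_A = 240 × 102/2147 = 11.402 V; V_B = 240 × 93/2147 = 10.396 V; V_C = 240 × 437/2147 = 48.850 V.
P_out = V_A I_A + V_B I_B + V_C I_C = 11.402×2.72 + 10.396×1.90 + 48.850×3.12 = 31.013 + 19.752 + 152.41 = 203.18 W.
Ideal ⇒ P_in = P_out, so I_p = P_out/V_p = 203.18/240 = 0.847 A.

I_p ≈ 0.847 A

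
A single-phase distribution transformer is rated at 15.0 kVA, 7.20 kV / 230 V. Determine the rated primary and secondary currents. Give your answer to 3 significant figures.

I_p ≈ 2.08 A, I_s ≈ 65.2 A

I_p = S/V_p = 15000/7200 = 2.08 A.
I_s = S/V_s = 15000/230 = 65.2 A.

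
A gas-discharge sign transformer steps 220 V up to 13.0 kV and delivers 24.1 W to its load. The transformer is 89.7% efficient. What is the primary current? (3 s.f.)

P_in = P_out/η = 24.1/0.897 = 26.867 W.
I_p = P_in/V_p = 26.867/220 = 0.122 A.

I_p ≈ 0.122 A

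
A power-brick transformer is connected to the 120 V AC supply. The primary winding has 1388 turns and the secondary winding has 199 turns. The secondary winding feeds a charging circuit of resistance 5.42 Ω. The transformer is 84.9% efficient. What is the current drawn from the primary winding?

I_p ≈ 0.536 A

V_s = 120 × 199/1388 = 17.205 V.
I_s = V_s/R = 17.205/5.42 = 3.1743 A.
P_out = V_s I_s = 17.205 × 3.1743 = 54.612 W.
P_in = P_out/η = 54.612/0.849 = 64.325 W.
I_p = P_in/V_p = 64.325/120 = 0.536 A.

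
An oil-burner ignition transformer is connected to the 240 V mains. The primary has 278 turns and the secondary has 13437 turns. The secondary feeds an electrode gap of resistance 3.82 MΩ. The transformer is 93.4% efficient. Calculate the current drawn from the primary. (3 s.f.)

V_s = 240 × 13437/278 = 11600 V.
I_s = V_s/R = 11600/(3.82×10^6) = 0.0030367 A.
P_out = V_s I_s = 11600 × 0.0030367 = 35.227 W.
P_in = P_out/η = 35.227/0.934 = 37.716 W.
I_p = P_in/V_p = 37.716/240 = 0.157 A.

I_p ≈ 0.157 A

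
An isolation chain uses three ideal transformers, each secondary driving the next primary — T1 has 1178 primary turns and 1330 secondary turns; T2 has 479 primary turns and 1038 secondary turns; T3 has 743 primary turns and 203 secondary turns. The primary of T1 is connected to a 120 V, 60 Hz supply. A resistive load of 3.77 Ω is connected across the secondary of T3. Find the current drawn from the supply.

I_supply ≈ 14.2 A

After T1: V = 120.00 × 1330/1178 = 135.48 V.
After T2: V = 135.48 × 1038/479 = 293.60 V.
After T3: V = 293.60 × 203/743 = 80.215 V.
I_load = 80.215/3.77 = 21.277 A, so P_out = 80.215 × 21.277 = 1706.8 W.
All ideal ⇒ P_in = P_out, so I_supply = 1706.8/120 = 14.2 A.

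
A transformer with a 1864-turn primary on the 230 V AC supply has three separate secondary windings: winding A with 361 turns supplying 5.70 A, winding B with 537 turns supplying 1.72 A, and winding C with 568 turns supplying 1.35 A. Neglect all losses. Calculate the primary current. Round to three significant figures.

I_p ≈ 2.01 A

V_A = 230 × 361/1864 = 44.544 V; V_B = 230 × 537/1864 = 66.261 V; V_C = 230 × 568/1864 = 70.086 V.
P_out = V_A I_A + V_B I_B + V_C I_C = 44.544×5.70 + 66.261×1.72 + 70.086×1.35 = 253.90 + 113.97 + 94.616 = 462.49 W.
Ideal ⇒ P_in = P_out, so I_p = P_out/V_p = 462.49/230 = 2.01 A.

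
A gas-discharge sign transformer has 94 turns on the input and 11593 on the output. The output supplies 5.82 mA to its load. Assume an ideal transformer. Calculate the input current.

I_in ≈ 0.718 A

For an ideal transformer I_in/I_out = N_out/N_in, so I_in = 0.00582 × 11593/94 = 0.718 A.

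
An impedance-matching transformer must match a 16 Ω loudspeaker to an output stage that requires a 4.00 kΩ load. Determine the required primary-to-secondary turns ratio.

N_p/N_s ≈ 15.8

Z_p/Z_s = (N_p/N_s)², so N_p/N_s = √(4000/16) = √250 = 15.8.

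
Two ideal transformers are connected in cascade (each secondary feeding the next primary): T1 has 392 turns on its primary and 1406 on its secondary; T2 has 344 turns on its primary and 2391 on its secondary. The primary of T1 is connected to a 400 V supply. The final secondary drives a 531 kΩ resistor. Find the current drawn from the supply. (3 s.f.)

I_supply ≈ 0.468 A

Secondary of T1: V = 400.00 × 1406/392 = 1434.7 V.
Secondary of T2: V = 1434.7 × 2391/344 = 9972.0 V.
I_load = 9972.0/531000 = 0.018780 A, so P_out = 9972.0 × 0.018780 = 187.27 W.
All ideal ⇒ P_in = P_out, so I_supply = 187.27/400 = 0.468 A.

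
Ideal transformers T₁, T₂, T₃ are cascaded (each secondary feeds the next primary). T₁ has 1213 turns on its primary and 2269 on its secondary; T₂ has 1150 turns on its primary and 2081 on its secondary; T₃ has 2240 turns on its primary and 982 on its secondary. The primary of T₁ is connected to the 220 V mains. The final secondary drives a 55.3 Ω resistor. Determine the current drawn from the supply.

Secondary of T₁: V = 220.00 × 2269/1213 = 411.53 V.
Secondary of T₂: V = 411.53 × 2081/1150 = 744.68 V.
Secondary of T₃: V = 744.68 × 982/2240 = 326.46 V.
I_load = 326.46/55.3 = 5.9035 A, so P_out = 326.46 × 5.9035 = 1927.3 W.
All ideal ⇒ P_in = P_out, so I_supply = 1927.3/220 = 8.76 A.

I_supply ≈ 8.76 A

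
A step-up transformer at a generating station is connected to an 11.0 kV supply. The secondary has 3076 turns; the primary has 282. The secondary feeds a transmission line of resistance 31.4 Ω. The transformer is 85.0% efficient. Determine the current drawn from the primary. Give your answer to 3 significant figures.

I_p ≈ 49000 A

V_s = 11000 × 3076/282 = 119990 V.
I_s = V_s/R = 119990/31.4 = 3821.2 A.
P_out = V_s I_s = 119990 × 3821.2 = 4.5849×10^8 W.
P_in = P_out/η = 4.5849×10^8/0.850 = 5.3940×10^8 W.
I_p = P_in/V_p = 5.3940×10^8/11000 = 49000 A.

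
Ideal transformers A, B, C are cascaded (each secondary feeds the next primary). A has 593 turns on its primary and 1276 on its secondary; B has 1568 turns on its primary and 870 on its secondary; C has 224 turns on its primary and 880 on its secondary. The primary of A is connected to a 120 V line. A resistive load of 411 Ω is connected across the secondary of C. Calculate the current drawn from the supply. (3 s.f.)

I_supply ≈ 6.42 A

After A: V = 120.00 × 1276/593 = 258.21 V.
After B: V = 258.21 × 870/1568 = 143.27 V.
After C: V = 143.27 × 880/224 = 562.84 V.
I_load = 562.84/411 = 1.3694 A, so P_out = 562.84 × 1.3694 = 770.78 W.
All ideal ⇒ P_in = P_out, so I_supply = 770.78/120 = 6.42 A.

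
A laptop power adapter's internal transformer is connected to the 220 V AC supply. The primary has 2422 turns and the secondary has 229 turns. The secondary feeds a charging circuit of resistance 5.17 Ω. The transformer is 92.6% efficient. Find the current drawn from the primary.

V_s = 220 × 229/2422 = 20.801 V.
I_s = V_s/R = 20.801/5.17 = 4.0234 A.
P_out = V_s I_s = 20.801 × 4.0234 = 83.691 W.
P_in = P_out/η = 83.691/0.926 = 90.379 W.
I_p = P_in/V_p = 90.379/220 = 0.411 A.

I_p ≈ 0.411 A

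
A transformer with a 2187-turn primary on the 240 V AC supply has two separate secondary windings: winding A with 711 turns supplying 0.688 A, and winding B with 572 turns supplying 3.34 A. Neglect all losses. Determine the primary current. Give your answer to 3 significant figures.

V_A = 240 × 711/2187 = 78.025 V; V_B = 240 × 572/2187 = 62.771 V.
P_out = V_A I_A + V_B I_B = 78.025×0.688 + 62.771×3.34 = 53.681 + 209.65 = 263.34 W.
Ideal ⇒ P_in = P_out, so I_p = P_out/V_p = 263.34/240 = 1.10 A.

I_p ≈ 1.10 A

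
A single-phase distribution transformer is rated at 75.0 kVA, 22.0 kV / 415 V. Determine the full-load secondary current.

I_s = S/V_s = 75000/415 = 181 A.

I_s ≈ 181 A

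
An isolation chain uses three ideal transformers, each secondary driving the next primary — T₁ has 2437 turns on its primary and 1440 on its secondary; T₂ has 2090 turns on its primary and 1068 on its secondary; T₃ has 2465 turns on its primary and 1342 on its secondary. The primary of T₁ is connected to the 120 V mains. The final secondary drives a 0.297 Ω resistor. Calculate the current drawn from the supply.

Secondary of T₁: V = 120.00 × 1440/2437 = 70.907 V.
Secondary of T₂: V = 70.907 × 1068/2090 = 36.234 V.
Secondary of T₃: V = 36.234 × 1342/2465 = 19.726 V.
I_load = 19.726/0.297 = 66.419 A, so P_out = 19.726 × 66.419 = 1310.2 W.
All ideal ⇒ P_in = P_out, so I_supply = 1310.2/120 = 10.9 A.

I_supply ≈ 10.9 A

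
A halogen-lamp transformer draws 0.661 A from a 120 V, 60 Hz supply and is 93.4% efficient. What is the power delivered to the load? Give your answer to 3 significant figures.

P_in = V_p I_p = 120 × 0.661 = 79.320 W.
P_out = η P_in = 0.934 × 79.320 = 74.1 W.

P_out ≈ 74.1 W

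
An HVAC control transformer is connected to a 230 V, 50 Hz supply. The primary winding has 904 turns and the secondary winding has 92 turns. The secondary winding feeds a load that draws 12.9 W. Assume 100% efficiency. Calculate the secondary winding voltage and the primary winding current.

V_s ≈ 23.4 V, I_p ≈ 0.0561 A

V_s = V_p × N_s/N_p = 230 × 92/904 = 23.407 V.
I_s = P/V_s = 12.9/23.407 = 0.55112 A.
I_p = I_s × N_s/N_p = 0.55112 × 92/904 = 0.0561 A.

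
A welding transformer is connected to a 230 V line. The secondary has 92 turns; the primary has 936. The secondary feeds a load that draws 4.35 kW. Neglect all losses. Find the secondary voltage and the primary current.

V_s ≈ 22.6 V, I_p ≈ 18.9 A

V_s = V_p × N_s/N_p = 230 × 92/936 = 22.607 V.
I_s = P/V_s = 4350/22.607 = 192.42 A.
I_p = I_s × N_s/N_p = 192.42 × 92/936 = 18.9 A.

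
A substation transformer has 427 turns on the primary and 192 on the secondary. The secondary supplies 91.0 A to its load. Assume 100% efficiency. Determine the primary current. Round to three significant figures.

I_p ≈ 40.9 A

For an ideal transformer I_p/I_s = N_s/N_p, so I_p = 91.0 × 192/427 = 40.9 A.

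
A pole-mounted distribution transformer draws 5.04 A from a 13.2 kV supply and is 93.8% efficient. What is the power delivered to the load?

P_in = V_p I_p = 13200 × 5.04 = 66528 W.
P_out = η P_in = 0.938 × 66528 = 62400 W.

P_out ≈ 62400 W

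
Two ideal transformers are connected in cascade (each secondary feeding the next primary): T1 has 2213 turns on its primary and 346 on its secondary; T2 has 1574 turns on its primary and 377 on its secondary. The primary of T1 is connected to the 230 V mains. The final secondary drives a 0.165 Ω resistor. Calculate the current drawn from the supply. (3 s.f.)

After T1: V = 230.00 × 346/2213 = 35.960 V.
After T2: V = 35.960 × 377/1574 = 8.6131 V.
I_load = 8.6131/0.165 = 52.201 A, so P_out = 8.6131 × 52.201 = 449.61 W.
All ideal ⇒ P_in = P_out, so I_supply = 449.61/230 = 1.95 A.

I_supply ≈ 1.95 A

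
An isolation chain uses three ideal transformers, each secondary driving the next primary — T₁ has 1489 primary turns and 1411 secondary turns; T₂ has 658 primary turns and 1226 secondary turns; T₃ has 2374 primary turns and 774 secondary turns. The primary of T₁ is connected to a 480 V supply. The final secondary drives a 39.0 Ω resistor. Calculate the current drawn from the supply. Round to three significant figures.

I_supply ≈ 4.08 A

After T₁: V = 480.00 × 1411/1489 = 454.86 V.
After T₂: V = 454.86 × 1226/658 = 847.50 V.
After T₃: V = 847.50 × 774/2374 = 276.31 V.
I_load = 276.31/39.0 = 7.0849 A, so P_out = 276.31 × 7.0849 = 1957.6 W.
All ideal ⇒ P_in = P_out, so I_supply = 1957.6/480 = 4.08 A.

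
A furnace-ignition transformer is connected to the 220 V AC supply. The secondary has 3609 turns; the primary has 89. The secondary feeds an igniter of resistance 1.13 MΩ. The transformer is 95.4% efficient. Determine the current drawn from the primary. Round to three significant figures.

V_s = 220 × 3609/89 = 8921.1 V.
I_s = V_s/R = 8921.1/(1.13×10^6) = 0.0078948 A.
P_out = V_s I_s = 8921.1 × 0.0078948 = 70.430 W.
P_in = P_out/η = 70.430/0.954 = 73.827 W.
I_p = P_in/V_p = 73.827/220 = 0.336 A.

I_p ≈ 0.336 A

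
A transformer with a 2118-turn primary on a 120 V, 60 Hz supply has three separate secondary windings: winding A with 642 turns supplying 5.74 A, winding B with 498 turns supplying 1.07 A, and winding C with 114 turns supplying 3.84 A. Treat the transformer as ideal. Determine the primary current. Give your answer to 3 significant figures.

I_p ≈ 2.20 A

V_A = 120 × 642/2118 = 36.374 V; V_B = 120 × 498/2118 = 28.215 V; V_C = 120 × 114/2118 = 6.4589 V.
P_out = V_A I_A + V_B I_B + V_C I_C = 36.374×5.74 + 28.215×1.07 + 6.4589×3.84 = 208.79 + 30.190 + 24.802 = 263.78 W.
Ideal ⇒ P_in = P_out, so I_p = P_out/V_p = 263.78/120 = 2.20 A.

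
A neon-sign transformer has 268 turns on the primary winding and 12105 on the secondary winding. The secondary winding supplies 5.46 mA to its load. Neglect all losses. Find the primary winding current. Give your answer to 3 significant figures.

For an ideal transformer I_p/I_s = N_s/N_p, so I_p = 0.00546 × 12105/268 = 0.247 A.

I_p ≈ 0.247 A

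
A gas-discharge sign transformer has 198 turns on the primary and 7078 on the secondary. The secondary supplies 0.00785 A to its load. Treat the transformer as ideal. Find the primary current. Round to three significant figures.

For an ideal transformer I_p/I_s = N_s/N_p, so I_p = 0.00785 × 7078/198 = 0.281 A.

I_p ≈ 0.281 A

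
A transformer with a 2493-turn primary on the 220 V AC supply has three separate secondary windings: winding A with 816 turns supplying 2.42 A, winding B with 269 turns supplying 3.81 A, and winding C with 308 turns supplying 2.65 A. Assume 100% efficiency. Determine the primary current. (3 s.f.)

V_A = 220 × 816/2493 = 72.010 V; V_B = 220 × 269/2493 = 23.738 V; V_C = 220 × 308/2493 = 27.180 V.
P_out = V_A I_A + V_B I_B + V_C I_C = 72.010×2.42 + 23.738×3.81 + 27.180×2.65 = 174.26 + 90.444 + 72.027 = 336.73 W.
Ideal ⇒ P_in = P_out, so I_p = P_out/V_p = 336.73/220 = 1.53 A.

I_p ≈ 1.53 A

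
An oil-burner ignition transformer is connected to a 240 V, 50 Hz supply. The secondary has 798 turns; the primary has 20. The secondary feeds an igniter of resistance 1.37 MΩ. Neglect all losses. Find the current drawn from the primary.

V_s = V_p × N_s/N_p = 240 × 798/20 = 9576.0 V.
I_s = V_s/R = 9576.0/(1.37×10^6) = 0.0069898 A.
For an ideal transformer I_p N_p = I_s N_s, so I_p = 0.0069898 × 798/20 = 0.279 A.

I_p ≈ 0.279 A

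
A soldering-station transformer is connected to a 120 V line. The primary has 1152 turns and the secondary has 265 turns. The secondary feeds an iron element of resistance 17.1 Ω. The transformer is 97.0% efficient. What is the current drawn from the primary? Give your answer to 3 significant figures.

I_p ≈ 0.383 A

V_s = 120 × 265/1152 = 27.604 V.
I_s = V_s/R = 27.604/17.1 = 1.6143 A.
P_out = V_s I_s = 27.604 × 1.6143 = 44.561 W.
P_in = P_out/η = 44.561/0.970 = 45.939 W.
I_p = P_in/V_p = 45.939/120 = 0.383 A.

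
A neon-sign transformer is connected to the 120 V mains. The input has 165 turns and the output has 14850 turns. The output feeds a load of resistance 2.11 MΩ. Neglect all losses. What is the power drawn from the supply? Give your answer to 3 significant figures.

V_out = V_in × N_out/N_in = 120 × 14850/165 = 10800 V.
I_out = V_out/R = 10800/(2.11×10^6) = 0.0051185 A.
I_in = I_out × N_out/N_in = 0.0051185 × 14850/165 = 0.46066 A.
P = V_in I_in = 120 × 0.46066 = 55.3 W.

P ≈ 55.3 W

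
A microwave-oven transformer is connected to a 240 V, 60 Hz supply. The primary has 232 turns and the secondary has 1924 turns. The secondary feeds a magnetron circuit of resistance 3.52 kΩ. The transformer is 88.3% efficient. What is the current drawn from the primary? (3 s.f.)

V_s = 240 × 1924/232 = 1990.3 V.
I_s = V_s/R = 1990.3/3520 = 0.56544 A.
P_out = V_s I_s = 1990.3 × 0.56544 = 1125.4 W.
P_in = P_out/η = 1125.4/0.883 = 1274.5 W.
I_p = P_in/V_p = 1274.5/240 = 5.31 A.

I_p ≈ 5.31 A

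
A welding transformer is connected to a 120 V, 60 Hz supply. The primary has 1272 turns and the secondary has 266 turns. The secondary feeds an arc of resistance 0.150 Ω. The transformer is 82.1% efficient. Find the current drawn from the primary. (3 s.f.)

I_p ≈ 42.6 A

V_s = 120 × 266/1272 = 25.094 V.
I_s = V_s/R = 25.094/0.150 = 167.30 A.
P_out = V_s I_s = 25.094 × 167.30 = 4198.2 W.
P_in = P_out/η = 4198.2/0.821 = 5113.5 W.
I_p = P_in/V_p = 5113.5/120 = 42.6 A.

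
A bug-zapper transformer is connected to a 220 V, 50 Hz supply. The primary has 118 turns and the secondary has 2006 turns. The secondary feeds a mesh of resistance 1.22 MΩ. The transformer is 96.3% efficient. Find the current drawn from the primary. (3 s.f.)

I_p ≈ 0.0541 A

V_s = 220 × 2006/118 = 3740.0 V.
I_s = V_s/R = 3740.0/(1.22×10^6) = 0.0030656 A.
P_out = V_s I_s = 3740.0 × 0.0030656 = 11.465 W.
P_in = P_out/η = 11.465/0.963 = 11.906 W.
I_p = P_in/V_p = 11.906/220 = 0.0541 A.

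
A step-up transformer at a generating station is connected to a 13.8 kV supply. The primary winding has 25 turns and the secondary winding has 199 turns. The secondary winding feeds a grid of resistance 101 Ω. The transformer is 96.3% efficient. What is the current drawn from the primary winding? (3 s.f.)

I_p ≈ 8990 A

V_s = 13800 × 199/25 = 109850 V.
I_s = V_s/R = 109850/101 = 1087.6 A.
P_out = V_s I_s = 109850 × 1087.6 = 1.1947×10^8 W.
P_in = P_out/η = 1.1947×10^8/0.963 = 1.2406×10^8 W.
I_p = P_in/V_p = 1.2406×10^8/13800 = 8990 A.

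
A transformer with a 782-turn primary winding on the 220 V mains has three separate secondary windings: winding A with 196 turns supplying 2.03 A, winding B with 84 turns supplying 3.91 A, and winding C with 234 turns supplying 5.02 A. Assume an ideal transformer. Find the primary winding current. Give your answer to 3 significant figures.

V_A = 220 × 196/782 = 55.141 V; V_B = 220 × 84/782 = 23.632 V; V_C = 220 × 234/782 = 65.831 V.
P_out = V_A I_A + V_B I_B + V_C I_C = 55.141×2.03 + 23.632×3.91 + 65.831×5.02 = 111.94 + 92.400 + 330.47 = 534.81 W.
Ideal ⇒ P_in = P_out, so I_p = P_out/V_p = 534.81/220 = 2.43 A.

I_p ≈ 2.43 A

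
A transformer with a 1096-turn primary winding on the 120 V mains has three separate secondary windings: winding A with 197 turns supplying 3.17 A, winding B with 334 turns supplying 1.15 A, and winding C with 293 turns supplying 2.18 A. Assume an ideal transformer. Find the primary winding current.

V_A = 120 × 197/1096 = 21.569 V; V_B = 120 × 334/1096 = 36.569 V; V_C = 120 × 293/1096 = 32.080 V.
P_out = V_A I_A + V_B I_B + V_C I_C = 21.569×3.17 + 36.569×1.15 + 32.080×2.18 = 68.375 + 42.055 + 69.935 = 180.36 W.
Ideal ⇒ P_in = P_out, so I_p = P_out/V_p = 180.36/120 = 1.50 A.

I_p ≈ 1.50 A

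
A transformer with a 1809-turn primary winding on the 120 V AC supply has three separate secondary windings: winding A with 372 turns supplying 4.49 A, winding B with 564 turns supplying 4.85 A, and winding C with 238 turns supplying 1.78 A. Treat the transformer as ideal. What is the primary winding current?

I_p ≈ 2.67 A

V_A = 120 × 372/1809 = 24.677 V; V_B = 120 × 564/1809 = 37.413 V; V_C = 120 × 238/1809 = 15.788 V.
P_out = V_A I_A + V_B I_B + V_C I_C = 24.677×4.49 + 37.413×4.85 + 15.788×1.78 = 110.80 + 181.45 + 28.102 = 320.35 W.
Ideal ⇒ P_in = P_out, so I_p = P_out/V_p = 320.35/120 = 2.67 A.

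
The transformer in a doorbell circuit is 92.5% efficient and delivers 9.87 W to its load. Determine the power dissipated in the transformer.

P_in = P_out/η = 9.87/0.925 = 10.6703 W.
P_loss = P_in − P_out = 10.6703 − 9.87 = 0.800 W.

P_loss ≈ 0.800 W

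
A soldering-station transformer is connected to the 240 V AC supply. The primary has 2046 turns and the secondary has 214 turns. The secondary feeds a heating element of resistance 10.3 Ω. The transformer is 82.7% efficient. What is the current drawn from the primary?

V_s = 240 × 214/2046 = 25.103 V.
I_s = V_s/R = 25.103/10.3 = 2.4371 A.
P_out = V_s I_s = 25.103 × 2.4371 = 61.179 W.
P_in = P_out/η = 61.179/0.827 = 73.977 W.
I_p = P_in/V_p = 73.977/240 = 0.308 A.

I_p ≈ 0.308 A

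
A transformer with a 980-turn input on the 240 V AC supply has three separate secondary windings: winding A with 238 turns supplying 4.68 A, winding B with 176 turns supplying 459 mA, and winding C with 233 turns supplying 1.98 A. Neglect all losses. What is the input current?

I_in ≈ 1.69 A

V_A = 240 × 238/980 = 58.286 V; V_B = 240 × 176/980 = 43.102 V; V_C = 240 × 233/980 = 57.061 V.
P_out = V_A I_A + V_B I_B + V_C I_C = 58.286×4.68 + 43.102×0.459 + 57.061×1.98 = 272.78 + 19.784 + 112.98 = 405.54 W.
Ideal ⇒ P_in = P_out, so I_in = P_out/V_in = 405.54/240 = 1.69 A.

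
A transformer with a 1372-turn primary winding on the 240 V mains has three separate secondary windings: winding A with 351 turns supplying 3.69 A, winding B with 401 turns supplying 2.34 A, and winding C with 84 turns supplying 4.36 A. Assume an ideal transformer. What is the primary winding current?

V_A = 240 × 351/1372 = 61.399 V; V_B = 240 × 401/1372 = 70.146 V; V_C = 240 × 84/1372 = 14.694 V.
P_out = V_A I_A + V_B I_B + V_C I_C = 61.399×3.69 + 70.146×2.34 + 14.694×4.36 = 226.56 + 164.14 + 64.065 = 454.77 W.
Ideal ⇒ P_in = P_out, so I_p = P_out/V_p = 454.77/240 = 1.89 A.

I_p ≈ 1.89 A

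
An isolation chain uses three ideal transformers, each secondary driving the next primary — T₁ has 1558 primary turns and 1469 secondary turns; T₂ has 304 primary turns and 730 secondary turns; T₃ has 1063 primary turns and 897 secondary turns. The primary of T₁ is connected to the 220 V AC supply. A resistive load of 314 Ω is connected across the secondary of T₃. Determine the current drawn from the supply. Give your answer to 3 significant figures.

After T₁: V = 220.00 × 1469/1558 = 207.43 V.
After T₂: V = 207.43 × 730/304 = 498.11 V.
After T₃: V = 498.11 × 897/1063 = 420.33 V.
I_load = 420.33/314 = 1.3386 A, so P_out = 420.33 × 1.3386 = 562.65 W.
All ideal ⇒ P_in = P_out, so I_supply = 562.65/220 = 2.56 A.

I_supply ≈ 2.56 A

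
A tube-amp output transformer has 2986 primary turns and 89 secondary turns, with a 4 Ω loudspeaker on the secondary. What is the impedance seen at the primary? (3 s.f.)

Z_p = (N_p/N_s)² × Z_s = (2986/89)² × 4 = 4500 Ω.

Z_p ≈ 4500 Ω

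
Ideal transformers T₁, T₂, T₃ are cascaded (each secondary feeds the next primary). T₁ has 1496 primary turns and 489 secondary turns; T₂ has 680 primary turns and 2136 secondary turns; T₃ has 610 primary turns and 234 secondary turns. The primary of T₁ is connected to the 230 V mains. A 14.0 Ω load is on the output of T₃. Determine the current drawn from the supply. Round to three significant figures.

Secondary of T₁: V = 230.00 × 489/1496 = 75.180 V.
Secondary of T₂: V = 75.180 × 2136/680 = 236.16 V.
Secondary of T₃: V = 236.16 × 234/610 = 90.591 V.
I_load = 90.591/14.0 = 6.4708 A, so P_out = 90.591 × 6.4708 = 586.19 W.
All ideal ⇒ P_in = P_out, so I_supply = 586.19/230 = 2.55 A.

I_supply ≈ 2.55 A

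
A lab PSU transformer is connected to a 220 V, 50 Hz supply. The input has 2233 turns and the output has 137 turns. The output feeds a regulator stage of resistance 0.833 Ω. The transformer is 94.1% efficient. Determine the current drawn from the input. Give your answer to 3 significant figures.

I_in ≈ 1.06 A

V_out = 220 × 137/2233 = 13.498 V.
I_out = V_out/R = 13.498/0.833 = 16.204 A.
P_out = V_out I_out = 13.498 × 16.204 = 218.71 W.
P_in = P_out/η = 218.71/0.941 = 232.42 W.
I_in = P_in/V_in = 232.42/220 = 1.06 A.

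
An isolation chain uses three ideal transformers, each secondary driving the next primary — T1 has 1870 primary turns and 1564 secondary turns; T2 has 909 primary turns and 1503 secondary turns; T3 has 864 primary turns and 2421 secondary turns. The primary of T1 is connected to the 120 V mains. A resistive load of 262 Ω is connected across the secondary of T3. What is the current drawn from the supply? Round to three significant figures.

I_supply ≈ 6.88 A

After T1: V = 120.00 × 1564/1870 = 100.36 V.
After T2: V = 100.36 × 1503/909 = 165.95 V.
After T3: V = 165.95 × 2421/864 = 465.00 V.
I_load = 465.00/262 = 1.7748 A, so P_out = 465.00 × 1.7748 = 825.28 W.
All ideal ⇒ P_in = P_out, so I_supply = 825.28/120 = 6.88 A.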